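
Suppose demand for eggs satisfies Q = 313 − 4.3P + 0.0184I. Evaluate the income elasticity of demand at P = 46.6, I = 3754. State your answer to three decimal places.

At P = 46.6, I = 3754: Q = 181.694.
Holding P constant, ∂Q/∂I = 0.0184.
η_I = (∂Q/∂I)·(I/Q) = 0.0184 × (3754/181.694) = 0.380.

0.380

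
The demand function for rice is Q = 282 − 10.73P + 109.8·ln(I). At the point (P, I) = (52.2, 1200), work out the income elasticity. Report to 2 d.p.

At P = 52.2, I = 1200: Q = 500.384.
Holding P constant, ∂Q/∂I = 109.8/I = 0.0915.
η_I = (∂Q/∂I)·(I/Q) = 0.0915 × (1200/500.384) = 0.22.

0.22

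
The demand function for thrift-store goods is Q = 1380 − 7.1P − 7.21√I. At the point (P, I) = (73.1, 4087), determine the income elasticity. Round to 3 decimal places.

At P = 73.1, I = 4087: Q = 400.057.
Holding P constant, ∂Q/∂I = -7.21/(2√I) = -0.0563901.
η_I = (∂Q/∂I)·(I/Q) = -0.0563901 × (4087/400.057) = -0.576.

-0.576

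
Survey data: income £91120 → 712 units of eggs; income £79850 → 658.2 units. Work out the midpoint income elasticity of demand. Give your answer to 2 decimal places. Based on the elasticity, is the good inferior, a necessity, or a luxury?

ΔQ = 658.2 − 712 = -53.8; midpoint Q̄ = (712 + 658.2)/2 = 685.1.
ΔI = 79850 − 91120 = -11270; midpoint Ī = (91120 + 79850)/2 = 85485.
η = (ΔQ/Q̄) ÷ (ΔI/Ī) = (-53.8/685.1) ÷ (-11270/85485) = 0.60.
0 < η < 1 ⇒ necessity.

0.60 (necessity)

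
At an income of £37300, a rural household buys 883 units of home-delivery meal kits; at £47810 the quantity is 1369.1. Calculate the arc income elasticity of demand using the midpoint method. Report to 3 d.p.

ΔQ = 1369.1 − 883 = 486.1; midpoint Q̄ = (883 + 1369.1)/2 = 1126.05.
ΔI = 47810 − 37300 = 10510; midpoint Ī = (37300 + 47810)/2 = 42555.
η = (ΔQ/Q̄) ÷ (ΔI/Ī) = (486.1/1126.05) ÷ (10510/42555) = 1.748.

1.748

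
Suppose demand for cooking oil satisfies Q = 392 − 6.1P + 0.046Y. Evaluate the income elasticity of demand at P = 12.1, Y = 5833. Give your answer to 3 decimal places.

At P = 12.1, Y = 5833: Q = 586.508.
Holding P constant, ∂Q/∂Y = 0.046.
η_Y = (∂Q/∂Y)·(Y/Q) = 0.046 × (5833/586.508) = 0.457.

0.457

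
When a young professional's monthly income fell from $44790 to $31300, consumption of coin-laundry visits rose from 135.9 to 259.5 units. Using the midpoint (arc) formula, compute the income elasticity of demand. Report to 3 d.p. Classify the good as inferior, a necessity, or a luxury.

-1.763 (inferior good)

ΔQ = 259.5 − 135.9 = 123.6; midpoint Q̄ = (135.9 + 259.5)/2 = 197.7.
ΔI = 31300 − 44790 = -13490; midpoint Ī = (44790 + 31300)/2 = 38045.
η = (ΔQ/Q̄) ÷ (ΔI/Ī) = (123.6/197.7) ÷ (-13490/38045) = -1.763.
η < 0 ⇒ inferior good.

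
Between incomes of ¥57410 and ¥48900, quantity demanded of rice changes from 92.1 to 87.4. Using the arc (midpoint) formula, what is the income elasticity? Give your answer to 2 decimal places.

0.33

ΔQ = 87.4 − 92.1 = -4.7; midpoint Q̄ = (92.1 + 87.4)/2 = 89.75.
ΔI = 48900 − 57410 = -8510; midpoint Ī = (57410 + 48900)/2 = 53155.
η = (ΔQ/Q̄) ÷ (ΔI/Ī) = (-4.7/89.75) ÷ (-8510/53155) = 0.33.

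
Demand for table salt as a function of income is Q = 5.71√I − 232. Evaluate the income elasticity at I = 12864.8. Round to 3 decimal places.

At I = 12864.8: Q = 415.646.
dQ/dI = 5.71/(2√I) = 0.0251712 at this income.
η = (dQ/dI)·(I/Q) = 0.0251712 × (12864.8/415.646) = 0.779.

0.779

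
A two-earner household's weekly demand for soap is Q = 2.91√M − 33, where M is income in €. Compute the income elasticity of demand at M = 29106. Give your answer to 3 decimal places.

At M = 29106: Q = 463.460.
dQ/dM = 2.91/(2√M) = 0.00852848 at this income.
η = (dQ/dM)·(M/Q) = 0.00852848 × (29106/463.460) = 0.536.

0.536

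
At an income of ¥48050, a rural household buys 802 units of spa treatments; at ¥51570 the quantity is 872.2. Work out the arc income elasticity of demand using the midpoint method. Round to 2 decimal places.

ΔQ = 872.2 − 802 = 70.2; midpoint Q̄ = (802 + 872.2)/2 = 837.1.
ΔI = 51570 − 48050 = 3520; midpoint Ī = (48050 + 51570)/2 = 49810.
η = (ΔQ/Q̄) ÷ (ΔI/Ī) = (70.2/837.1) ÷ (3520/49810) = 1.19.

1.19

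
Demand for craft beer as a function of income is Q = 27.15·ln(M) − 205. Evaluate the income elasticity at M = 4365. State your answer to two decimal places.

1.20

At M = 4365: Q = 22.554.
dQ/dM = 27.15/M = 0.00621993 at this income.
η = (dQ/dM)·(M/Q) = 0.00621993 × (4365/22.554) = 1.20.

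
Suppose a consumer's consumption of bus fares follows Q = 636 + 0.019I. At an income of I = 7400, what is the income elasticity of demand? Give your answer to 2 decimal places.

0.18

At I = 7400: Q = 776.600.
dQ/dI = 0.019.
η = (dQ/dI)·(I/Q) = 0.019 × (7400/776.600) = 0.18.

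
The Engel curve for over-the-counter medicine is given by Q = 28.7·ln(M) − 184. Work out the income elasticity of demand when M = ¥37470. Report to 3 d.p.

At M = 37470: Q = 118.248.
dQ/dM = 28.7/M = 0.000765946 at this income.
η = (dQ/dM)·(M/Q) = 0.000765946 × (37470/118.248) = 0.243.

0.243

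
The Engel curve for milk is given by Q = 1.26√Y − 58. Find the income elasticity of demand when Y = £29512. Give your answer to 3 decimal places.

0.683

At Y = 29512: Q = 158.456.
dQ/dY = 1.26/(2√Y) = 0.00366726 at this income.
η = (dQ/dY)·(Y/Q) = 0.00366726 × (29512/158.456) = 0.683.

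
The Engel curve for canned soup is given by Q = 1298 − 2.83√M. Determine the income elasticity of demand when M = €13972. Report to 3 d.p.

-0.174

At M = 13972: Q = 963.485.
dQ/dM = -2.83/(2√M) = -0.0119709 at this income.
η = (dQ/dM)·(M/Q) = -0.0119709 × (13972/963.485) = -0.174.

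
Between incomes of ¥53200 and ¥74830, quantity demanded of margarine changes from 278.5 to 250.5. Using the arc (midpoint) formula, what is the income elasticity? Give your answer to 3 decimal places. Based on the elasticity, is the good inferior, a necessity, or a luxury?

ΔQ = 250.5 − 278.5 = -28; midpoint Q̄ = (278.5 + 250.5)/2 = 264.5.
ΔI = 74830 − 53200 = 21630; midpoint Ī = (53200 + 74830)/2 = 64015.
η = (ΔQ/Q̄) ÷ (ΔI/Ī) = (-28/264.5) ÷ (21630/64015) = -0.313.
η < 0 ⇒ inferior good.

-0.313 (inferior good)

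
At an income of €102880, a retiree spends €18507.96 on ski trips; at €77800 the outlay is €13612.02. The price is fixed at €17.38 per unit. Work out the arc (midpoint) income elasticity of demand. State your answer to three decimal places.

With a constant price, Q₁ = 18507.96/17.38 = 1064.900 and Q₂ = 13612.02/17.38 = 783.200 (equivalently, work directly with expenditure since P cancels).
Midpoint %ΔQ = (13612.02 − 18507.96)/16059.99 = -0.30485; midpoint %ΔI = (77800 − 102880)/90340 = -0.27762.
η = -0.30485 / -0.27762 = 1.098.

1.098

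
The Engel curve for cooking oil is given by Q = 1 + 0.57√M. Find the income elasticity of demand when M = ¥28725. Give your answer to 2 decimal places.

0.49

At M = 28725: Q = 97.606.
dQ/dM = 0.57/(2√M) = 0.00168157 at this income.
η = (dQ/dM)·(M/Q) = 0.00168157 × (28725/97.606) = 0.49.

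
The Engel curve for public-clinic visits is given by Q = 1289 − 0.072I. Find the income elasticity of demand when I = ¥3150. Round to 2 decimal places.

-0.21

At I = 3150: Q = 1062.200.
dQ/dI = −0.072.
η = (dQ/dI)·(I/Q) = -0.072 × (3150/1062.200) = -0.21.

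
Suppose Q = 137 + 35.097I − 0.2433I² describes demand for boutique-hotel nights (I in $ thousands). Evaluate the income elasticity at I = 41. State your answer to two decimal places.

At I = 41: Q = 1166.9897.
dQ/dI = 35.097 − 0.4866I = 15.14640.
η = (dQ/dI)·(I/Q) = 15.14640 × (41/1166.9897) = 0.53.

0.53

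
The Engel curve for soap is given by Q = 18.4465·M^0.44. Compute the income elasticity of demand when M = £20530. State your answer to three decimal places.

For Q = A·M^β the income elasticity is constant and equal to β.
Here β = 0.44, so η = 0.440.

0.440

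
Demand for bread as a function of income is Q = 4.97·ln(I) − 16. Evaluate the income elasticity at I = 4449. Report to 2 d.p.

At I = 4449: Q = 25.750.
dQ/dI = 4.97/I = 0.0011171 at this income.
η = (dQ/dI)·(I/Q) = 0.0011171 × (4449/25.750) = 0.19.

0.19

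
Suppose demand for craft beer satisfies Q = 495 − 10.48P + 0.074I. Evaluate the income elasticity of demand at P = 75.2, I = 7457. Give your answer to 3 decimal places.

At P = 75.2, I = 7457: Q = 258.722.
Holding P constant, ∂Q/∂I = 0.074.
η_I = (∂Q/∂I)·(I/Q) = 0.074 × (7457/258.722) = 2.133.

2.133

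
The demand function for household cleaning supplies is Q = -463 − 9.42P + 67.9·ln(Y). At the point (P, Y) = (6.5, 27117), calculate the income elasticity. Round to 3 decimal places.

At P = 6.5, Y = 27117: Q = 168.888.
Holding P constant, ∂Q/∂Y = 67.9/Y = 0.00250396.
η_Y = (∂Q/∂Y)·(Y/Q) = 0.00250396 × (27117/168.888) = 0.402.

0.402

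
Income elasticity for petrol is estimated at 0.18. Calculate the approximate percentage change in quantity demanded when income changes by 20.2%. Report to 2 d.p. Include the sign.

%ΔQ ≈ η × %ΔI = 0.18 × 20.2% = 3.64%.

3.64%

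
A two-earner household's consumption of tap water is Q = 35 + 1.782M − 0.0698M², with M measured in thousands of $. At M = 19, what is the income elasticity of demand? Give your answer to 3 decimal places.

-0.379

At M = 19: Q = 43.6602.
dQ/dM = 1.782 − 0.1396M = -0.87040.
η = (dQ/dM)·(M/Q) = -0.87040 × (19/43.6602) = -0.379.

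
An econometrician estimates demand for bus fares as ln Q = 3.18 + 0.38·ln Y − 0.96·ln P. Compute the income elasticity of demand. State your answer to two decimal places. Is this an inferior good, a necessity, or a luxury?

In a log-linear demand, the coefficient on ln Y is the income elasticity.
So η = 0.38.
0 < η < 1 ⇒ necessity.

0.38 (necessity)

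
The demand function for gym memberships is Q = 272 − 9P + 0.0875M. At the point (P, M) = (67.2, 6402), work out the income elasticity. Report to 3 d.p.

2.464

At P = 67.2, M = 6402: Q = 227.375.
Holding P constant, ∂Q/∂M = 0.0875.
η_M = (∂Q/∂M)·(M/Q) = 0.0875 × (6402/227.375) = 2.464.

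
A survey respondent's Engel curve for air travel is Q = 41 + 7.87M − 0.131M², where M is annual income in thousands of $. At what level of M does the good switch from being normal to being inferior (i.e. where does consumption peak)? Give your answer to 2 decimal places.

30.04

dQ/dM = 7.87 − 0.262M.
The good is inferior where dQ/dM < 0. Setting dQ/dM = 0 gives M = 7.87 / 0.262 = 30.04.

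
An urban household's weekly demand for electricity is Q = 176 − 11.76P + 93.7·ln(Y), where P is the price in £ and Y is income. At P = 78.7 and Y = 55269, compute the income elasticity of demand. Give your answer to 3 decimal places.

0.342

At P = 78.7, Y = 55269: Q = 273.689.
Holding P constant, ∂Q/∂Y = 93.7/Y = 0.00169534.
η_Y = (∂Q/∂Y)·(Y/Q) = 0.00169534 × (55269/273.689) = 0.342.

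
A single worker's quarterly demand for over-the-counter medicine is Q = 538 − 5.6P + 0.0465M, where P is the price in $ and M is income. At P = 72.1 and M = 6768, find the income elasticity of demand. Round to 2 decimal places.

0.70

At P = 72.1, M = 6768: Q = 448.952.
Holding P constant, ∂Q/∂M = 0.0465.
η_M = (∂Q/∂M)·(M/Q) = 0.0465 × (6768/448.952) = 0.70.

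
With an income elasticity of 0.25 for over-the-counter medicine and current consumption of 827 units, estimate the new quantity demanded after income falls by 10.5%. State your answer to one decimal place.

805.3

%ΔQ ≈ η × %ΔI = 0.25 × (-10.5%) = -2.625%.
New Q ≈ 827 × (1 − 0.02625) = 805.3.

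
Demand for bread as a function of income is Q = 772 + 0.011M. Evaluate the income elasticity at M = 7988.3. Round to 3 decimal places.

At M = 7988.3: Q = 859.871.
dQ/dM = 0.011.
η = (dQ/dM)·(M/Q) = 0.011 × (7988.3/859.871) = 0.102.

0.102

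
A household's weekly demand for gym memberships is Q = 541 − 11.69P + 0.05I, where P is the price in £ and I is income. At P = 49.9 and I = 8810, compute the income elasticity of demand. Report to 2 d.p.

1.11

At P = 49.9, I = 8810: Q = 398.169.
Holding P constant, ∂Q/∂I = 0.05.
η_I = (∂Q/∂I)·(I/Q) = 0.05 × (8810/398.169) = 1.11.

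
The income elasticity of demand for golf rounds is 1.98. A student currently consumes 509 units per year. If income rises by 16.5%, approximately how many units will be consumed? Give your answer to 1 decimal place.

675.3

%ΔQ ≈ η × %ΔI = 1.98 × 16.5% = 32.67%.
New Q ≈ 509 × (1 + 0.3267) = 675.3.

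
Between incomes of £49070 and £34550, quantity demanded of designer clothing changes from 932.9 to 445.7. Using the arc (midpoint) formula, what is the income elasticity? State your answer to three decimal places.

2.035

ΔQ = 445.7 − 932.9 = -487.2; midpoint Q̄ = (932.9 + 445.7)/2 = 689.3.
ΔI = 34550 − 49070 = -14520; midpoint Ī = (49070 + 34550)/2 = 41810.
η = (ΔQ/Q̄) ÷ (ΔI/Ī) = (-487.2/689.3) ÷ (-14520/41810) = 2.035.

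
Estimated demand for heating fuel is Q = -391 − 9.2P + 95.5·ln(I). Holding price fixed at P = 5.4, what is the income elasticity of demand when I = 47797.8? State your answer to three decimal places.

0.162

At P = 5.4, I = 47797.8: Q = 588.307.
Holding P constant, ∂Q/∂I = 95.5/I = 0.001998.
η_I = (∂Q/∂I)·(I/Q) = 0.001998 × (47797.8/588.307) = 0.162.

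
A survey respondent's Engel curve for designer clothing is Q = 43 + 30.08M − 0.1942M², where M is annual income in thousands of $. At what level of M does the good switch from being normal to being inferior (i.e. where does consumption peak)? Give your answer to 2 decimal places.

dQ/dM = 30.08 − 0.3884M.
The good is inferior where dQ/dM < 0. Setting dQ/dM = 0 gives M = 30.08 / 0.3884 = 77.45.

77.45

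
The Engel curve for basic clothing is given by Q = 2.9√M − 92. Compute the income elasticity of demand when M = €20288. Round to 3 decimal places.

At M = 20288: Q = 321.064.
dQ/dM = 2.9/(2√M) = 0.01018 at this income.
η = (dQ/dM)·(M/Q) = 0.01018 × (20288/321.064) = 0.643.

0.643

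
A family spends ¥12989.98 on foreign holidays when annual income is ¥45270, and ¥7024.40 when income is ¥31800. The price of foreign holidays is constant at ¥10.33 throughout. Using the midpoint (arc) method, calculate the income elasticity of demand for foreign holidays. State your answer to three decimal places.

1.705

With a constant price, Q₁ = 12989.98/10.33 = 1257.500 and Q₂ = 7024.40/10.33 = 680.000 (equivalently, work directly with expenditure since P cancels).
Midpoint %ΔQ = (7024.40 − 12989.98)/10007.19 = -0.59613; midpoint %ΔI = (31800 − 45270)/38535 = -0.34955.
η = -0.59613 / -0.34955 = 1.705.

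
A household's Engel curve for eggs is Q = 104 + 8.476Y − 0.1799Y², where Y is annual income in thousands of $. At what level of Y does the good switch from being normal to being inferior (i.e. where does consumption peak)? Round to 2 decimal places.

23.56

dQ/dY = 8.476 − 0.3598Y.
The good is inferior where dQ/dY < 0. Setting dQ/dY = 0 gives Y = 8.476 / 0.3598 = 23.56.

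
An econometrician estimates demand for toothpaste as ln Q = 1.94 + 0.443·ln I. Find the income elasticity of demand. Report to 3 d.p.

0.443

In a log-linear demand, the coefficient on ln I is the income elasticity.
So η = 0.443.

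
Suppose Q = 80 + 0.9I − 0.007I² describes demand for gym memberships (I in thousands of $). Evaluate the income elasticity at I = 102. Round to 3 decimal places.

-0.544

At I = 102: Q = 98.9720.
dQ/dI = 0.9 − 0.014I = -0.52800.
η = (dQ/dI)·(I/Q) = -0.52800 × (102/98.9720) = -0.544.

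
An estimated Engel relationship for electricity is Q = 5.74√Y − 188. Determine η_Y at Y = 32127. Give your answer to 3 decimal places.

0.612

At Y = 32127: Q = 840.838.
dQ/dY = 5.74/(2√Y) = 0.016012 at this income.
η = (dQ/dY)·(Y/Q) = 0.016012 × (32127/840.838) = 0.612.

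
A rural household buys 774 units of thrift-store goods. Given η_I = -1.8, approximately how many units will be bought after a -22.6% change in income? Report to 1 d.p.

1088.9

%ΔQ ≈ η × %ΔI = -1.8 × (-22.6%) = 40.68%.
New Q ≈ 774 × (1 + 0.4068) = 1088.9.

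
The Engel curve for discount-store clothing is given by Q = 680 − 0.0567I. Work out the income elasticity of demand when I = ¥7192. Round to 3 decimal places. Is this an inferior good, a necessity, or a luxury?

At I = 7192: Q = 272.214.
dQ/dI = −0.0567.
η = (dQ/dI)·(I/Q) = -0.0567 × (7192/272.214) = -1.498.
Since η < 0, the good is an inferior good.

-1.498 (inferior good)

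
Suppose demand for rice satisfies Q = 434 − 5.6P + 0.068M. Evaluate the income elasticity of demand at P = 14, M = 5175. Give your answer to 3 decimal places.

0.497

At P = 14, M = 5175: Q = 707.500.
Holding P constant, ∂Q/∂M = 0.068.
η_M = (∂Q/∂M)·(M/Q) = 0.068 × (5175/707.500) = 0.497.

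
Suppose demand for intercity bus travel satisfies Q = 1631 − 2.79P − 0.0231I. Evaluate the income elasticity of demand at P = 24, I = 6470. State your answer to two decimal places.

At P = 24, I = 6470: Q = 1414.583.
Holding P constant, ∂Q/∂I = −0.0231.
η_I = (∂Q/∂I)·(I/Q) = -0.0231 × (6470/1414.583) = -0.11.

-0.11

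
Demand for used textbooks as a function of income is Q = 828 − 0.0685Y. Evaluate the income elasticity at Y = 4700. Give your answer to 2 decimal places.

-0.64

At Y = 4700: Q = 506.050.
dQ/dY = −0.0685.
η = (dQ/dY)·(Y/Q) = -0.0685 × (4700/506.050) = -0.64.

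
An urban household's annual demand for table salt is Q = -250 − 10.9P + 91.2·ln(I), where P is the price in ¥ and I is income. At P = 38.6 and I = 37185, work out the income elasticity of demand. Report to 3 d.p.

0.316

At P = 38.6, I = 37185: Q = 289.018.
Holding P constant, ∂Q/∂I = 91.2/I = 0.0024526.
η_I = (∂Q/∂I)·(I/Q) = 0.0024526 × (37185/289.018) = 0.316.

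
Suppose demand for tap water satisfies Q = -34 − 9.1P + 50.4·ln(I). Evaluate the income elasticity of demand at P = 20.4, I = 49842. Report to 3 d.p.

At P = 20.4, I = 49842: Q = 325.517.
Holding P constant, ∂Q/∂I = 50.4/I = 0.0010112.
η_I = (∂Q/∂I)·(I/Q) = 0.0010112 × (49842/325.517) = 0.155.

0.155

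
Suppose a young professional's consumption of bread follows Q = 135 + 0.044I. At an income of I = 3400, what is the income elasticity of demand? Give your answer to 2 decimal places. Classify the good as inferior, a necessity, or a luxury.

At I = 3400: Q = 284.600.
dQ/dI = 0.044.
η = (dQ/dI)·(I/Q) = 0.044 × (3400/284.600) = 0.53.
Since 0 < η < 1, the good is a necessity.

0.53 (necessity)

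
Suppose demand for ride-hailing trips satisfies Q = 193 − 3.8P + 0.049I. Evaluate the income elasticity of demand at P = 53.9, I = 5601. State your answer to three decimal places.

At P = 53.9, I = 5601: Q = 262.629.
Holding P constant, ∂Q/∂I = 0.049.
η_I = (∂Q/∂I)·(I/Q) = 0.049 × (5601/262.629) = 1.045.

1.045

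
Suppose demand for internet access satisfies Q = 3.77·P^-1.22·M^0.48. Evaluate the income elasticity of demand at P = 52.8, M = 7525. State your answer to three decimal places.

0.480

For a multiplicative demand Q = A·P^α·M^β, the income elasticity is β everywhere.
Here β = 0.48, so η = 0.480.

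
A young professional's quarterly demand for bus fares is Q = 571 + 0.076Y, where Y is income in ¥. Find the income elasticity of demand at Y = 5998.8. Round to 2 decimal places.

At Y = 5998.8: Q = 1026.909.
dQ/dY = 0.076.
η = (dQ/dY)·(Y/Q) = 0.076 × (5998.8/1026.909) = 0.44.

0.44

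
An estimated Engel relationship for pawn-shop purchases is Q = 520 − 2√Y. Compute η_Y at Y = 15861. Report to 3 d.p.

-0.470

At Y = 15861: Q = 268.119.
dQ/dY = -2/(2√Y) = -0.00794026 at this income.
η = (dQ/dY)·(Y/Q) = -0.00794026 × (15861/268.119) = -0.470.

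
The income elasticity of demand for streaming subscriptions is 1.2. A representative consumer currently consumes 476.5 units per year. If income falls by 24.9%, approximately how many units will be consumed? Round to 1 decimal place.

%ΔQ ≈ η × %ΔI = 1.2 × (-24.9%) = -29.88%.
New Q ≈ 476.5 × (1 − 0.2988) = 334.1.

334.1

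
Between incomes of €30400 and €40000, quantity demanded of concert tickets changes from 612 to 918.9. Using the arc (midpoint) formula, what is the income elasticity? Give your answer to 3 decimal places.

ΔQ = 918.9 − 612 = 306.9; midpoint Q̄ = (612 + 918.9)/2 = 765.45.
ΔI = 40000 − 30400 = 9600; midpoint Ī = (30400 + 40000)/2 = 35200.
η = (ΔQ/Q̄) ÷ (ΔI/Ī) = (306.9/765.45) ÷ (9600/35200) = 1.470.

1.470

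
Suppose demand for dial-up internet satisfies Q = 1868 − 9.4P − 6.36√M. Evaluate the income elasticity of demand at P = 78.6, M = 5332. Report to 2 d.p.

At P = 78.6, M = 5332: Q = 664.749.
Holding P constant, ∂Q/∂M = -6.36/(2√M) = -0.0435494.
η_M = (∂Q/∂M)·(M/Q) = -0.0435494 × (5332/664.749) = -0.35.

-0.35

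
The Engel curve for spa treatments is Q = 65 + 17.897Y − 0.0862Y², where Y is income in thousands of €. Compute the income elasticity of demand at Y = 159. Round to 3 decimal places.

-2.068

At Y = 159: Q = 731.4008.
dQ/dY = 17.897 − 0.1724Y = -9.51460.
η = (dQ/dY)·(Y/Q) = -9.51460 × (159/731.4008) = -2.068.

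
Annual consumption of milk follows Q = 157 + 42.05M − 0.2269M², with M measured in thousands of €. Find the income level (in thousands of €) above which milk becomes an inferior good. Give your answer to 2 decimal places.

dQ/dM = 42.05 − 0.4538M.
The good is inferior where dQ/dM < 0. Setting dQ/dM = 0 gives M = 42.05 / 0.4538 = 92.66.

92.66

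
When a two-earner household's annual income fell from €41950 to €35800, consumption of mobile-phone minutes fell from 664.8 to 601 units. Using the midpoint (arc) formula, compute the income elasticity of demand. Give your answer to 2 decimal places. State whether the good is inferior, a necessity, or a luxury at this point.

ΔQ = 601 − 664.8 = -63.8; midpoint Q̄ = (664.8 + 601)/2 = 632.9.
ΔI = 35800 − 41950 = -6150; midpoint Ī = (41950 + 35800)/2 = 38875.
η = (ΔQ/Q̄) ÷ (ΔI/Ī) = (-63.8/632.9) ÷ (-6150/38875) = 0.64.
0 < η < 1 ⇒ necessity.

0.64 (necessity)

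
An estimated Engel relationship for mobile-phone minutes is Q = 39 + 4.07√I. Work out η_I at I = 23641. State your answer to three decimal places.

At I = 23641: Q = 664.788.
dQ/dI = 4.07/(2√I) = 0.0132352 at this income.
η = (dQ/dI)·(I/Q) = 0.0132352 × (23641/664.788) = 0.471.

0.471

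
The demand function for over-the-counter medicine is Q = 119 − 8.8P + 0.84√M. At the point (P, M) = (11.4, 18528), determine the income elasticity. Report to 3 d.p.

At P = 11.4, M = 18528: Q = 133.019.
Holding P constant, ∂Q/∂M = 0.84/(2√M) = 0.00308557.
η_M = (∂Q/∂M)·(M/Q) = 0.00308557 × (18528/133.019) = 0.430.

0.430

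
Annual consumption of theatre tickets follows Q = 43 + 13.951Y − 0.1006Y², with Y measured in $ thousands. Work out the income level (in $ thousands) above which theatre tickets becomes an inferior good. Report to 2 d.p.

69.34

dQ/dY = 13.951 − 0.2012Y.
The good is inferior where dQ/dY < 0. Setting dQ/dY = 0 gives Y = 13.951 / 0.2012 = 69.34.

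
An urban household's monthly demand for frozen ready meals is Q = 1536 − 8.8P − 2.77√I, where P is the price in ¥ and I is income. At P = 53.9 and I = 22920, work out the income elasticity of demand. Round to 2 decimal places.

At P = 53.9, I = 22920: Q = 642.320.
Holding P constant, ∂Q/∂I = -2.77/(2√I) = -0.00914834.
η_I = (∂Q/∂I)·(I/Q) = -0.00914834 × (22920/642.320) = -0.33.

-0.33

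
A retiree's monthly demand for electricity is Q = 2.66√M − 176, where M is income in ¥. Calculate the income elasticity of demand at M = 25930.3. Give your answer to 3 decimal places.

At M = 25930.3: Q = 252.337.
dQ/dM = 2.66/(2√M) = 0.00825939 at this income.
η = (dQ/dM)·(M/Q) = 0.00825939 × (25930.3/252.337) = 0.849.

0.849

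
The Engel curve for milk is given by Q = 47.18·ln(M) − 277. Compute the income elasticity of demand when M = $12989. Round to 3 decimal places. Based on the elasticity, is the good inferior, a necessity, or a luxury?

At M = 12989: Q = 169.882.
dQ/dM = 47.18/M = 0.0036323 at this income.
η = (dQ/dM)·(M/Q) = 0.0036323 × (12989/169.882) = 0.278.
Since 0 < η < 1, the good is a necessity.

0.278 (necessity)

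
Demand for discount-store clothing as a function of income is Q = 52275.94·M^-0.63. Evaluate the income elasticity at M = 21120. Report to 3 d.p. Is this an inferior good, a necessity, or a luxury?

-0.630 (inferior good)

For Q = A·M^β the income elasticity is constant and equal to β.
Here β = -0.63, so η = -0.630.
Since η < 0, the good is an inferior good.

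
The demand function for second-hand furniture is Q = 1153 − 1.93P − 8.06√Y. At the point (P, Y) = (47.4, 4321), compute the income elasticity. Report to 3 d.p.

-0.498

At P = 47.4, Y = 4321: Q = 531.699.
Holding P constant, ∂Q/∂Y = -8.06/(2√Y) = -0.0613074.
η_Y = (∂Q/∂Y)·(Y/Q) = -0.0613074 × (4321/531.699) = -0.498.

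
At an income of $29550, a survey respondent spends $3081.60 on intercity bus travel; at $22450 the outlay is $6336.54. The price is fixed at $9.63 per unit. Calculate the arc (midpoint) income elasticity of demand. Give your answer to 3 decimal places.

-2.531

With a constant price, Q₁ = 3081.60/9.63 = 320.000 and Q₂ = 6336.54/9.63 = 658.000 (equivalently, work directly with expenditure since P cancels).
Midpoint %ΔQ = (6336.54 − 3081.60)/4709.07 = 0.69121; midpoint %ΔI = (22450 − 29550)/26000 = -0.27308.
η = 0.69121 / -0.27308 = -2.531.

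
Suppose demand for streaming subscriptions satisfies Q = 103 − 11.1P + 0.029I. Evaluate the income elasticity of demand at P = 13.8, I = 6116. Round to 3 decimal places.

1.395

At P = 13.8, I = 6116: Q = 127.184.
Holding P constant, ∂Q/∂I = 0.029.
η_I = (∂Q/∂I)·(I/Q) = 0.029 × (6116/127.184) = 1.395.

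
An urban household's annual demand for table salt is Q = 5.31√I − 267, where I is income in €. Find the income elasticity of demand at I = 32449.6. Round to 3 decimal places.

At I = 32449.6: Q = 689.531.
dQ/dI = 5.31/(2√I) = 0.0147387 at this income.
η = (dQ/dI)·(I/Q) = 0.0147387 × (32449.6/689.531) = 0.694.

0.694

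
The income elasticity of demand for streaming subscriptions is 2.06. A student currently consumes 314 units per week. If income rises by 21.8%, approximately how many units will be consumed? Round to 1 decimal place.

%ΔQ ≈ η × %ΔI = 2.06 × 21.8% = 44.908%.
New Q ≈ 314 × (1 + 0.44908) = 455.0.

455.0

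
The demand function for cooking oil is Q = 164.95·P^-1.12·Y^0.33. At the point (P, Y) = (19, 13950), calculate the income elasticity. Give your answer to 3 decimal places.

For a multiplicative demand Q = A·P^α·Y^β, the income elasticity is β everywhere.
Here β = 0.33, so η = 0.330.

0.330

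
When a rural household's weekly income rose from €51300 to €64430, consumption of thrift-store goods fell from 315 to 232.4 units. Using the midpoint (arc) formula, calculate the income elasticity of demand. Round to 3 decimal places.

-1.330

ΔQ = 232.4 − 315 = -82.6; midpoint Q̄ = (315 + 232.4)/2 = 273.7.
ΔI = 64430 − 51300 = 13130; midpoint Ī = (51300 + 64430)/2 = 57865.
η = (ΔQ/Q̄) ÷ (ΔI/Ī) = (-82.6/273.7) ÷ (13130/57865) = -1.330.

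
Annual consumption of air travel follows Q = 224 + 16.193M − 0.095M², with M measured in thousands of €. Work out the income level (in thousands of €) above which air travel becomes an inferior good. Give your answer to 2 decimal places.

dQ/dM = 16.193 − 0.19M.
The good is inferior where dQ/dM < 0. Setting dQ/dM = 0 gives M = 16.193 / 0.19 = 85.23.

85.23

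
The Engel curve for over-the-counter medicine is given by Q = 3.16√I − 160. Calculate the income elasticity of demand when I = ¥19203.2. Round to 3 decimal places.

0.788

At I = 19203.2: Q = 277.899.
dQ/dI = 3.16/(2√I) = 0.0114017 at this income.
η = (dQ/dI)·(I/Q) = 0.0114017 × (19203.2/277.899) = 0.788.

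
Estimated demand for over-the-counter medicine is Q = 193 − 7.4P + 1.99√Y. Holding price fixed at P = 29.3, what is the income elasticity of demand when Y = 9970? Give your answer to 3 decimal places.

At P = 29.3, Y = 9970: Q = 174.881.
Holding P constant, ∂Q/∂Y = 1.99/(2√Y) = 0.00996496.
η_Y = (∂Q/∂Y)·(Y/Q) = 0.00996496 × (9970/174.881) = 0.568.

0.568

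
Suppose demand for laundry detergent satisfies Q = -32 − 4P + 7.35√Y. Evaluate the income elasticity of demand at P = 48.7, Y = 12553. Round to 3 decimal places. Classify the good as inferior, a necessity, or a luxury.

At P = 48.7, Y = 12553: Q = 596.695.
Holding P constant, ∂Q/∂Y = 7.35/(2√Y) = 0.0328007.
η_Y = (∂Q/∂Y)·(Y/Q) = 0.0328007 × (12553/596.695) = 0.690.
Since 0 < η < 1, this is a necessity.

0.690 (necessity)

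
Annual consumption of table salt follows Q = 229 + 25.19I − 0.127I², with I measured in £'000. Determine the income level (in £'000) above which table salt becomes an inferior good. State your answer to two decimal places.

99.17

dQ/dI = 25.19 − 0.254I.
The good is inferior where dQ/dI < 0. Setting dQ/dI = 0 gives I = 25.19 / 0.254 = 99.17.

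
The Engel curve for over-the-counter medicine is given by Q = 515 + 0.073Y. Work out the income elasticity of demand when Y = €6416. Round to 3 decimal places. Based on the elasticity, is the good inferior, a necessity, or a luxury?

At Y = 6416: Q = 983.368.
dQ/dY = 0.073.
η = (dQ/dY)·(Y/Q) = 0.073 × (6416/983.368) = 0.476.
Since 0 < η < 1, the good is a necessity.

0.476 (necessity)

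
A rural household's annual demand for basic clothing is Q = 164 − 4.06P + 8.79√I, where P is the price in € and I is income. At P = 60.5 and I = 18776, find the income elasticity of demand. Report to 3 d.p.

0.536

At P = 60.5, I = 18776: Q = 1122.825.
Holding P constant, ∂Q/∂I = 8.79/(2√I) = 0.0320743.
η_I = (∂Q/∂I)·(I/Q) = 0.0320743 × (18776/1122.825) = 0.536.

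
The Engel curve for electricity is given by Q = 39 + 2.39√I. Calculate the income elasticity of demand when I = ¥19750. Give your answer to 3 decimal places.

At I = 19750: Q = 374.878.
dQ/dI = 2.39/(2√I) = 0.00850324 at this income.
η = (dQ/dI)·(I/Q) = 0.00850324 × (19750/374.878) = 0.448.

0.448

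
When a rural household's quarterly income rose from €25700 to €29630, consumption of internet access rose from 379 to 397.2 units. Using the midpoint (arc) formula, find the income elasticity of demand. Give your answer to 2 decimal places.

ΔQ = 397.2 − 379 = 18.2; midpoint Q̄ = (379 + 397.2)/2 = 388.1.
ΔI = 29630 − 25700 = 3930; midpoint Ī = (25700 + 29630)/2 = 27665.
η = (ΔQ/Q̄) ÷ (ΔI/Ī) = (18.2/388.1) ÷ (3930/27665) = 0.33.

0.33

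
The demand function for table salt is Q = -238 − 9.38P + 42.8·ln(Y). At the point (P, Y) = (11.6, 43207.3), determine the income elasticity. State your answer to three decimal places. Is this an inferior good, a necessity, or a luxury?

0.389 (necessity)

At P = 11.6, Y = 43207.3: Q = 110.029.
Holding P constant, ∂Q/∂Y = 42.8/Y = 0.000990573.
η_Y = (∂Q/∂Y)·(Y/Q) = 0.000990573 × (43207.3/110.029) = 0.389.
Since 0 < η < 1, this is a necessity.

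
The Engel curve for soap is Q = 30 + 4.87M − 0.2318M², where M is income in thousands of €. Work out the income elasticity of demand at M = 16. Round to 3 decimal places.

At M = 16: Q = 48.5792.
dQ/dM = 4.87 − 0.4636M = -2.54760.
η = (dQ/dM)·(M/Q) = -2.54760 × (16/48.5792) = -0.839.

-0.839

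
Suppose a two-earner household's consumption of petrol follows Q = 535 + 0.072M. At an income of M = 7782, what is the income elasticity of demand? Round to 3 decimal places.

At M = 7782: Q = 1095.304.
dQ/dM = 0.072.
η = (dQ/dM)·(M/Q) = 0.072 × (7782/1095.304) = 0.512.

0.512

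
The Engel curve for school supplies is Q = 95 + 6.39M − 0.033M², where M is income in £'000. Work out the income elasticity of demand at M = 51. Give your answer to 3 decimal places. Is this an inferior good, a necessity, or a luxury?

At M = 51: Q = 335.0570.
dQ/dM = 6.39 − 0.066M = 3.02400.
η = (dQ/dM)·(M/Q) = 3.02400 × (51/335.0570) = 0.460.
0 < η < 1 ⇒ necessity.

0.460 (necessity)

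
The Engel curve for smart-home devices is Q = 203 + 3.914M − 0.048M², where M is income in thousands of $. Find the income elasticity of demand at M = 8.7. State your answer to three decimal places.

At M = 8.7: Q = 233.4187.
dQ/dM = 3.914 − 0.096M = 3.07880.
η = (dQ/dM)·(M/Q) = 3.07880 × (8.7/233.4187) = 0.115.

0.115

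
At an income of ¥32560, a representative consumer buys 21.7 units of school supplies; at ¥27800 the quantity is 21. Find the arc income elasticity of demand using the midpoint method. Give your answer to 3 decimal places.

ΔQ = 21 − 21.7 = -0.7; midpoint Q̄ = (21.7 + 21)/2 = 21.35.
ΔI = 27800 − 32560 = -4760; midpoint Ī = (32560 + 27800)/2 = 30180.
η = (ΔQ/Q̄) ÷ (ΔI/Ī) = (-0.7/21.35) ÷ (-4760/30180) = 0.208.

0.208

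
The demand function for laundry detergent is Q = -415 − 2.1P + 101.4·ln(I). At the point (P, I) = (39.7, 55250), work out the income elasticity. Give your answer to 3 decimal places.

At P = 39.7, I = 55250: Q = 608.880.
Holding P constant, ∂Q/∂I = 101.4/I = 0.00183529.
η_I = (∂Q/∂I)·(I/Q) = 0.00183529 × (55250/608.880) = 0.167.

0.167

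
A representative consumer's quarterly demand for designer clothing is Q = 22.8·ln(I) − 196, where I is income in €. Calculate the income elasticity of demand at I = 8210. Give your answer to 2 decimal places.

At I = 8210: Q = 9.499.
dQ/dI = 22.8/I = 0.0027771 at this income.
η = (dQ/dI)·(I/Q) = 0.0027771 × (8210/9.499) = 2.40.

2.40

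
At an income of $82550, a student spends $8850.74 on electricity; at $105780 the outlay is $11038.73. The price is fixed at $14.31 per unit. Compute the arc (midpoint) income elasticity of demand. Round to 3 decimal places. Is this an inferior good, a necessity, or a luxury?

0.892 (necessity)

With a constant price, Q₁ = 8850.74/14.31 = 618.500 and Q₂ = 11038.73/14.31 = 771.400 (equivalently, work directly with expenditure since P cancels).
Midpoint %ΔQ = (11038.73 − 8850.74)/9944.74 = 0.22001; midpoint %ΔI = (105780 − 82550)/94165 = 0.24669.
η = 0.22001 / 0.24669 = 0.892.
0 < η < 1 ⇒ necessity.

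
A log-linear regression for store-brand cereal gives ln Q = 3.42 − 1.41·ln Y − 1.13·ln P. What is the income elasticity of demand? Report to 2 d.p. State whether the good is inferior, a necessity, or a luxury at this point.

In a log-linear demand, the coefficient on ln Y is the income elasticity.
So η = -1.41.
η < 0 ⇒ inferior good.

-1.41 (inferior good)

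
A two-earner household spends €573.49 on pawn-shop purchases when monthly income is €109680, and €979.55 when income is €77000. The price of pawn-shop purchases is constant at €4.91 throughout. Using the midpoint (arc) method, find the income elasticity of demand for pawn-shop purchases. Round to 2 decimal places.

With a constant price, Q₁ = 573.49/4.91 = 116.800 and Q₂ = 979.55/4.91 = 199.501 (equivalently, work directly with expenditure since P cancels).
Midpoint %ΔQ = (979.55 − 573.49)/776.52 = 0.52292; midpoint %ΔI = (77000 − 109680)/93340 = -0.35012.
η = 0.52292 / -0.35012 = -1.49.

-1.49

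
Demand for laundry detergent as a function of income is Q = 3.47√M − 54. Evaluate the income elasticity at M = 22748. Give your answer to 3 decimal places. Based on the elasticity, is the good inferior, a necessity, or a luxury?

0.558 (necessity)

At M = 22748: Q = 469.361.
dQ/dM = 3.47/(2√M) = 0.0115034 at this income.
η = (dQ/dM)·(M/Q) = 0.0115034 × (22748/469.361) = 0.558.
Since 0 < η < 1, the good is a necessity.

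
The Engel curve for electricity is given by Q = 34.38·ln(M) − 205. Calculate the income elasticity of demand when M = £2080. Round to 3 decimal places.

0.596

At M = 2080: Q = 57.667.
dQ/dM = 34.38/M = 0.0165288 at this income.
η = (dQ/dM)·(M/Q) = 0.0165288 × (2080/57.667) = 0.596.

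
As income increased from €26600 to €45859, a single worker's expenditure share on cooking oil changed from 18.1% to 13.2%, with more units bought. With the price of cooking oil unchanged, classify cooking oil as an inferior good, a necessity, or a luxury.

Quantity rises but the budget share falls as income rises, so 0 < η < 1.

necessity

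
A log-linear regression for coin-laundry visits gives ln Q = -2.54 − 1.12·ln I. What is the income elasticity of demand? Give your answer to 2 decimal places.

In a log-linear demand, the coefficient on ln I is the income elasticity.
So η = -1.12.

-1.12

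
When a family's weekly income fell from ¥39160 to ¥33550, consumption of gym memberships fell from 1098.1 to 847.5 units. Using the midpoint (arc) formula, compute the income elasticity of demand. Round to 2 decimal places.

1.67

ΔQ = 847.5 − 1098.1 = -250.6; midpoint Q̄ = (1098.1 + 847.5)/2 = 972.8.
ΔI = 33550 − 39160 = -5610; midpoint Ī = (39160 + 33550)/2 = 36355.
η = (ΔQ/Q̄) ÷ (ΔI/Ī) = (-250.6/972.8) ÷ (-5610/36355) = 1.67.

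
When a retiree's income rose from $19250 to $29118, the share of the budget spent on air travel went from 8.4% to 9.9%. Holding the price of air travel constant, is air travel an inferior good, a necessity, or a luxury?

luxury

The budget share rises as income rises, so η > 1.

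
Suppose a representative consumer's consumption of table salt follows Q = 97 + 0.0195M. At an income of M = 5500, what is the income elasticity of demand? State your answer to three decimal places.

At M = 5500: Q = 204.250.
dQ/dM = 0.0195.
η = (dQ/dM)·(M/Q) = 0.0195 × (5500/204.250) = 0.525.

0.525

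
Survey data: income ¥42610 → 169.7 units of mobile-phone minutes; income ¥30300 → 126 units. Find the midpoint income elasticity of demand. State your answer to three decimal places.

ΔQ = 126 − 169.7 = -43.7; midpoint Q̄ = (169.7 + 126)/2 = 147.85.
ΔI = 30300 − 42610 = -12310; midpoint Ī = (42610 + 30300)/2 = 36455.
η = (ΔQ/Q̄) ÷ (ΔI/Ī) = (-43.7/147.85) ÷ (-12310/36455) = 0.875.

0.875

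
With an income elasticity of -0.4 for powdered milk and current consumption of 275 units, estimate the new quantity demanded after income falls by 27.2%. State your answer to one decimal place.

%ΔQ ≈ η × %ΔI = -0.4 × (-27.2%) = 10.88%.
New Q ≈ 275 × (1 + 0.1088) = 304.9.

304.9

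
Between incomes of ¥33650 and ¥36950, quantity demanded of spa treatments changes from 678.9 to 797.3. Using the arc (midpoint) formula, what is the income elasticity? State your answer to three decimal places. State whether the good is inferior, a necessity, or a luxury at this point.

ΔQ = 797.3 − 678.9 = 118.4; midpoint Q̄ = (678.9 + 797.3)/2 = 738.1.
ΔI = 36950 − 33650 = 3300; midpoint Ī = (33650 + 36950)/2 = 35300.
η = (ΔQ/Q̄) ÷ (ΔI/Ī) = (118.4/738.1) ÷ (3300/35300) = 1.716.
η > 1 ⇒ luxury.

1.716 (luxury)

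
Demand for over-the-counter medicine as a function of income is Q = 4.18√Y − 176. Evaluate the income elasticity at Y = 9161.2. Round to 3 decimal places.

0.893

At Y = 9161.2: Q = 224.085.
dQ/dY = 4.18/(2√Y) = 0.0218359 at this income.
η = (dQ/dY)·(Y/Q) = 0.0218359 × (9161.2/224.085) = 0.893.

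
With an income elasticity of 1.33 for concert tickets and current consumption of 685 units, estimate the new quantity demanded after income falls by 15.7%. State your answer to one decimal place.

%ΔQ ≈ η × %ΔI = 1.33 × (-15.7%) = -20.881%.
New Q ≈ 685 × (1 − 0.20881) = 542.0.

542.0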